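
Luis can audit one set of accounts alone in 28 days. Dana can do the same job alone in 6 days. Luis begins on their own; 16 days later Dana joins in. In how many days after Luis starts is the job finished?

In the first 16 days Luis alone does 16/28 = 4/7 of the job, leaving 3/7.
Once everyone is working, combined rate: 1/28 + 1/6 = (3 + 14)/84 = 17/84 per day.
Remaining 3/7 at 17/84 per day takes 36/17 days.
Total from the start = 16 + 36/17 = 308/17 days.

308/17 days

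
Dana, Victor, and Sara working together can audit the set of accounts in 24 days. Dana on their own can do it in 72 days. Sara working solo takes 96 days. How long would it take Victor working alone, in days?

288/5 days

Combined rate is 1/24 per day.
Known contribution: 1/72 + 1/96 = (4 + 3)/288 = 7/288 per day.
So Victor's rate is 1/24 − 7/288 = 5/288, meaning 288/5 days alone.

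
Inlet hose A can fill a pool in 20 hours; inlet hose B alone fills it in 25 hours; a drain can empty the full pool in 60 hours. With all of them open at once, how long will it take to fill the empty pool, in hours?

150/11 hours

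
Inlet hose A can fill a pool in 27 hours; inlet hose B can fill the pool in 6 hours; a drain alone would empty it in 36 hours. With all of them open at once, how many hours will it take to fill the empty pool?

Net rate = 1/27 + 1/6 − 1/36 = (4 + 18 − 3)/108 = 19/108 per hour.
Filling time = 1 ÷ (19/108) = 108/19 hours.

108/19 hours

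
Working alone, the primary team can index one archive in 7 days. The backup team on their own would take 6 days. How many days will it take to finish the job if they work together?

42/13 days

With two workers the combined time is the product over the sum: 7·6/(7+6) = 42/13 days.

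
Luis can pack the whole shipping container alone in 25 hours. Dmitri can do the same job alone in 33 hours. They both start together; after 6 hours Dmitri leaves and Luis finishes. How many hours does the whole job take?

225/11 hours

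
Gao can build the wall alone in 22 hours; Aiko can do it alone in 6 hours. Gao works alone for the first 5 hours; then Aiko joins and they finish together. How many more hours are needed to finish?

51/14 hours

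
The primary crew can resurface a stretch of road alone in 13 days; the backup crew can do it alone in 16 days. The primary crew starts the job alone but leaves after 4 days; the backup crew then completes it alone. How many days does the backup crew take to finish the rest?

In 4 days the primary crew does 4/13 of the job, leaving 9/13.
The backup crew works at 1/16 per day, so finishing takes 9/13 ÷ 1/16 = 144/13 days.

144/13 days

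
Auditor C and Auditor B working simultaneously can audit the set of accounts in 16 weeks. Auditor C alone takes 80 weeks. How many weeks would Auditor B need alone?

20 weeks

Combined rate is 1/16 per week.
Known contribution: 1/80 per week.
So Auditor B's rate is 1/16 − 1/80 = 1/20, meaning 20 weeks alone.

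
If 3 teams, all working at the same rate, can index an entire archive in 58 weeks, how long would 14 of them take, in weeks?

87/7 weeks

Total work is 3·58 = 174 team-weeks.
With 14 teams: 174/14 = 87/7 weeks.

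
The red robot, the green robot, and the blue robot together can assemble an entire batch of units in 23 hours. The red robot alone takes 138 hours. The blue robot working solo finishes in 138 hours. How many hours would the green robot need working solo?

69/2 hours

Combined rate is 1/23 per hour.
Known contribution: 1/138 + 1/138 = (1 + 1)/138 = 2/138 = 1/69 per hour.
So the green robot's rate is 1/23 − 1/69 = 2/69, meaning 69/2 hours alone.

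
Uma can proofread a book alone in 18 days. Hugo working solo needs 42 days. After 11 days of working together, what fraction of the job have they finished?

55/63

Combined rate: 1/18 + 1/42 = (7 + 3)/126 = 10/126 = 5/63 per day.
In 11 days they complete 11·5/63 = 55/63 of the job.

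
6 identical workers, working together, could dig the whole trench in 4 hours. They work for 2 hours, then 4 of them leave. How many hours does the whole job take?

One worker does 1/24 of the job per hour.
After 2 hours with 6 workers, 1/2 is done (1/2 left).
With 2 workers the rate is 2/24 = 1/12, so the rest takes 1/2 ÷ 1/12 = 6 hours.
Total = 2 + 6 = 8 hours.

8 hours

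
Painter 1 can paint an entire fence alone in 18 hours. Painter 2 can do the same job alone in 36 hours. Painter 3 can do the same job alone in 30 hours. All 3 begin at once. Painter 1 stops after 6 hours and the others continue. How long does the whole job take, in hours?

120/11 hours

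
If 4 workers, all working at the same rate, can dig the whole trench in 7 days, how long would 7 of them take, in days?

Total work is 4·7 = 28 worker-days.
With 7 workers: 28/7 = 4 days.

4 days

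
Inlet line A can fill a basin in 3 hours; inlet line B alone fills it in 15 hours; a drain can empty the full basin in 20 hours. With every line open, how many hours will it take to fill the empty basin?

Net rate = 1/3 + 1/15 − 1/20 = (20 + 4 − 3)/60 = 21/60 = 7/20 per hour.
Filling time = 1 ÷ (7/20) = 20/7 hours.

20/7 hours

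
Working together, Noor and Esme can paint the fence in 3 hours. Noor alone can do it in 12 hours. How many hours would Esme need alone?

4 hours

Combined rate is 1/3 per hour.
Known contribution: 1/12 per hour.
So Esme's rate is 1/3 − 1/12 = 1/4, meaning 4 hours alone.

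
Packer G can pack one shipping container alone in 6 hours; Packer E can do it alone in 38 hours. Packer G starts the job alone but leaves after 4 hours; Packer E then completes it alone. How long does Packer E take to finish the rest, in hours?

In 4 hours Packer G does 4/6 = 2/3 of the job, leaving 1/3.
Packer E works at 1/38 per hour, so finishing takes 1/3 ÷ 1/38 = 38/3 hours.

38/3 hours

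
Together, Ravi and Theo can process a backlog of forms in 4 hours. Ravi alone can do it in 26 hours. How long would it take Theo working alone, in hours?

52/11 hours

Combined rate is 1/4 per hour.
Known contribution: 1/26 per hour.
So Theo's rate is 1/4 − 1/26 = 11/52, meaning 52/11 hours alone.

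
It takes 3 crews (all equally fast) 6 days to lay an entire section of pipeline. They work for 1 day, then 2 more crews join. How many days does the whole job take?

One crew does 1/18 of the job per day.
After 1 day with 3 crews, 1/6 is done (5/6 left).
With 5 crews the rate is 5/18, so the rest takes 5/6 ÷ 5/18 = 3 days.
Total = 1 + 3 = 4 days.

4 days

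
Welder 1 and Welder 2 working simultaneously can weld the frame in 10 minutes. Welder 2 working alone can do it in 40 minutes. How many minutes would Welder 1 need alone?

40/3 minutes

Combined rate is 1/10 per minute.
Known contribution: 1/40 per minute.
So Welder 1's rate is 1/10 − 1/40 = 3/40, meaning 40/3 minutes alone.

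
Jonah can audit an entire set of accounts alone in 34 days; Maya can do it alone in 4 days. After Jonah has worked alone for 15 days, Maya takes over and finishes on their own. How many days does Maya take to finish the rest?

In 15 days Jonah does 15/34 of the job, leaving 19/34.
Maya works at 1/4 per day, so finishing takes 19/34 ÷ 1/4 = 38/17 days.

38/17 days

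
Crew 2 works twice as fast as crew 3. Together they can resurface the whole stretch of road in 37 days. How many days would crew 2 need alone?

111/2 days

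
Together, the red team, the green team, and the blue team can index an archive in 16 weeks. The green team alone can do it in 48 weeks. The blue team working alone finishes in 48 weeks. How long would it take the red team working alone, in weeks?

Combined rate is 1/16 per week.
Known contribution: 1/48 + 1/48 = (1 + 1)/48 = 2/48 = 1/24 per week.
So the red team's rate is 1/16 − 1/24 = 1/48, meaning 48 weeks alone.

48 weeks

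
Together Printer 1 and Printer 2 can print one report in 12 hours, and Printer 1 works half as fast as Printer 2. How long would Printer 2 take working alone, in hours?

18 hours

Let Printer 2's rate be r; then Printer 1's rate is (1/2)r, so together (1/2 + 1)r = (3/2)r = 1/12.
Thus r = 1/18 per hour.
Printer 2 alone: 18 hours; Printer 1 alone: 36 hours.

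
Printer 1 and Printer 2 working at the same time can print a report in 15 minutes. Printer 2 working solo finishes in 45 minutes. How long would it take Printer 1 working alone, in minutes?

45/2 minutes

Combined rate is 1/15 per minute.
Known contribution: 1/45 per minute.
So Printer 1's rate is 1/15 − 1/45 = 2/45, meaning 45/2 minutes alone.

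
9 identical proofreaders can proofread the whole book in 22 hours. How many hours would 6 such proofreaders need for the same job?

Total work is 9·22 = 198 proofreader-hours.
With 6 proofreaders: 198/6 = 33 hours.

33 hours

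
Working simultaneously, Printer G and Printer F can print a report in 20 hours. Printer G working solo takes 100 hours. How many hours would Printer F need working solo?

25 hours

Combined rate is 1/20 per hour.
Known contribution: 1/100 per hour.
So Printer F's rate is 1/20 − 1/100 = 1/25, meaning 25 hours alone.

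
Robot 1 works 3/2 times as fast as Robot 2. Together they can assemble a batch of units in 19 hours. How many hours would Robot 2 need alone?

95/2 hours

Let Robot 2's rate be r; then Robot 1's rate is (3/2)r, so together (3/2 + 1)r = (5/2)r = 1/19.
Thus r = 2/95 per hour.
Robot 2 alone: 95/2 hours; Robot 1 alone: 95/3 hours.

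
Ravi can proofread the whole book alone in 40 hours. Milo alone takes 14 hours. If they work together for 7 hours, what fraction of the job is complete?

27/40

Combined rate: 1/40 + 1/14 = (7 + 20)/280 = 27/280 per hour.
In 7 hours they complete 7·27/280 = 27/40 of the job.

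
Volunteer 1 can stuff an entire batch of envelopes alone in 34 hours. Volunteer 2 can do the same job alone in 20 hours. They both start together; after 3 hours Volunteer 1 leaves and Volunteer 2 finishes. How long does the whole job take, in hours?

310/17 hours

In the first 3 hours the combined rate is 27/340, so 81/340 of the job is done, leaving 259/340.
After Volunteer 1 leaves the rate is 1/20 per hour; the remaining 259/340 takes 259/17 hours.
Total = 3 + 259/17 = 310/17 hours.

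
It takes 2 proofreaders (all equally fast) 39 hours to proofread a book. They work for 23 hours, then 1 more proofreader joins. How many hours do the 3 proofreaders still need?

32/3 hours

One proofreader does 1/78 of the job per hour.
After 23 hours with 2 proofreaders, 23/39 is done (16/39 left).
With 3 proofreaders the rate is 3/78 = 1/26, so the rest takes 16/39 ÷ 1/26 = 32/3 hours.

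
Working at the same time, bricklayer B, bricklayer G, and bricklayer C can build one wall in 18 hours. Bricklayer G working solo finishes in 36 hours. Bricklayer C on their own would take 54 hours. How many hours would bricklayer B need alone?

Combined rate is 1/18 per hour.
Known contribution: 1/36 + 1/54 = (3 + 2)/108 = 5/108 per hour.
So bricklayer B's rate is 1/18 − 5/108 = 1/108, meaning 108 hours alone.

108 hours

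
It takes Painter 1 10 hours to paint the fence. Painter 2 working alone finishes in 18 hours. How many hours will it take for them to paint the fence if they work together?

45/7 hours

Combined rate: 1/10 + 1/18 = (9 + 5)/90 = 14/90 = 7/45 per hour.
Time = 1 ÷ (7/45) = 45/7 hours.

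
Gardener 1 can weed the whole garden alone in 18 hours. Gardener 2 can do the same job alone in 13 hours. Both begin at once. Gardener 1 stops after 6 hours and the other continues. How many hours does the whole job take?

26/3 hours

In the first 6 hours the combined rate is 31/234, so 31/39 of the job is done, leaving 8/39.
After gardener 1 leaves the rate is 1/13 per hour; the remaining 8/39 takes 8/3 hours.
Total = 6 + 8/3 = 26/3 hours.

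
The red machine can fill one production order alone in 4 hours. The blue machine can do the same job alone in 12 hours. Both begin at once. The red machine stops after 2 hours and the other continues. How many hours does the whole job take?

6 hours

In the first 2 hours the combined rate is 1/3, so 2/3 of the job is done, leaving 1/3.
After the red machine leaves the rate is 1/12 per hour; the remaining 1/3 takes 4 hours.
Total = 2 + 4 = 6 hours.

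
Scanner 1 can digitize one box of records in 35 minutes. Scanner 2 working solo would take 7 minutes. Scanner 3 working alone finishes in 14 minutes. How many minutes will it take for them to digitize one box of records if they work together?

70/17 minutes

Combined rate: 1/35 + 1/7 + 1/14 = (2 + 10 + 5)/70 = 17/70 per minute.
Time = 1 ÷ (17/70) = 70/17 minutes.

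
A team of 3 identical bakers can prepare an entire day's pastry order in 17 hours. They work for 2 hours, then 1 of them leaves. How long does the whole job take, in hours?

49/2 hours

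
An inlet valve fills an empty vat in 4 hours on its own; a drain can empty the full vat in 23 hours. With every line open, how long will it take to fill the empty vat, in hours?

Net rate = 1/4 − 1/23 = (23 − 4)/92 = 19/92 per hour.
Filling time = 1 ÷ (19/92) = 92/19 hours.

92/19 hours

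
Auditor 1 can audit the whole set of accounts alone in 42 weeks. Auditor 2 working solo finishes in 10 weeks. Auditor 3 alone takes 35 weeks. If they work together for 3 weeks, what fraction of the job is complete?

16/35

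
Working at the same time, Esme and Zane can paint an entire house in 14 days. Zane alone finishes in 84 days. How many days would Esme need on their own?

84/5 days

Combined rate is 1/14 per day.
Known contribution: 1/84 per day.
So Esme's rate is 1/14 − 1/84 = 5/84, meaning 84/5 days alone.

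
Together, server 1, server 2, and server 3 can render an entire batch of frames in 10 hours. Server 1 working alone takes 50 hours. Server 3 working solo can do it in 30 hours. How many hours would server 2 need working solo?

150/7 hours

Combined rate is 1/10 per hour.
Known contribution: 1/50 + 1/30 = (3 + 5)/150 = 8/150 = 4/75 per hour.
So server 2's rate is 1/10 − 4/75 = 7/150, meaning 150/7 hours alone.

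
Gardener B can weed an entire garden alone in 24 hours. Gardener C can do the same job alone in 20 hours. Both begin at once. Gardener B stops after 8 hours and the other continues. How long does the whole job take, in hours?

In the first 8 hours the combined rate is 11/120, so 11/15 of the job is done, leaving 4/15.
After gardener B leaves the rate is 1/20 per hour; the remaining 4/15 takes 16/3 hours.
Total = 8 + 16/3 = 40/3 hours.

40/3 hours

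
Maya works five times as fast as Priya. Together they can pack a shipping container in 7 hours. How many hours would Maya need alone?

42/5 hours

Let Priya's rate be r; then Maya's rate is 5r, so together (5 + 1)r = 6r = 1/7.
Thus r = 1/42 per hour.
Priya alone: 42 hours; Maya alone: 42/5 hours.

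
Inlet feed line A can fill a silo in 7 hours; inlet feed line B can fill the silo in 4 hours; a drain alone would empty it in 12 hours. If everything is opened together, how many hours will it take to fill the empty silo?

42/13 hours

Net rate = 1/7 + 1/4 − 1/12 = (12 + 21 − 7)/84 = 26/84 = 13/42 per hour.
Filling time = 1 ÷ (13/42) = 42/13 hours.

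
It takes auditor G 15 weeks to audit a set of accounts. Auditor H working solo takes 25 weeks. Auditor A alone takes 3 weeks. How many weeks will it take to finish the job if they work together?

Combined rate: 1/15 + 1/25 + 1/3 = (5 + 3 + 25)/75 = 33/75 = 11/25 per week.
Time = 1 ÷ (11/25) = 25/11 weeks.

25/11 weeks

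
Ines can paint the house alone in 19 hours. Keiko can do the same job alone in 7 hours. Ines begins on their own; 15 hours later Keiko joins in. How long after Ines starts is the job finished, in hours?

209/13 hours

In the first 15 hours Ines alone does 15/19 of the job, leaving 4/19.
Once everyone is working, combined rate: 1/19 + 1/7 = (7 + 19)/133 = 26/133 per hour.
Remaining 4/19 at 26/133 per hour takes 14/13 hours.
Total from the start = 15 + 14/13 = 209/13 hours.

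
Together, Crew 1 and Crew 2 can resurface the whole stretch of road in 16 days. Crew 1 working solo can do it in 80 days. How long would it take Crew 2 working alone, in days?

Combined rate is 1/16 per day.
Known contribution: 1/80 per day.
So Crew 2's rate is 1/16 − 1/80 = 1/20, meaning 20 days alone.

20 days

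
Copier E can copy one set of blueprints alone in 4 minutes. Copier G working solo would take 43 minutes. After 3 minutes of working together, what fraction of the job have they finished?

141/172

Combined rate: 1/4 + 1/43 = (43 + 4)/172 = 47/172 per minute.
In 3 minutes they complete 3·47/172 = 141/172 of the job.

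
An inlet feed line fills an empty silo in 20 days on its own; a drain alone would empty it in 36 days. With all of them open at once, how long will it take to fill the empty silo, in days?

Net rate = 1/20 − 1/36 = (9 − 5)/180 = 4/180 = 1/45 per day.
Filling time = 1 ÷ (1/45) = 45 days.

45 days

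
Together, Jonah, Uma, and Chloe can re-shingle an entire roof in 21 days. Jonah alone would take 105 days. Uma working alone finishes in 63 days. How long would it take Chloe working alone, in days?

Combined rate is 1/21 per day.
Known contribution: 1/105 + 1/63 = (3 + 5)/315 = 8/315 per day.
So Chloe's rate is 1/21 − 8/315 = 1/45, meaning 45 days alone.

45 days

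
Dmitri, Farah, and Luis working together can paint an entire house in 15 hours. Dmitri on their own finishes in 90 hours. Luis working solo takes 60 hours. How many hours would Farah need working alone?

180/7 hours

Combined rate is 1/15 per hour.
Known contribution: 1/90 + 1/60 = (2 + 3)/180 = 5/180 = 1/36 per hour.
So Farah's rate is 1/15 − 1/36 = 7/180, meaning 180/7 hours alone.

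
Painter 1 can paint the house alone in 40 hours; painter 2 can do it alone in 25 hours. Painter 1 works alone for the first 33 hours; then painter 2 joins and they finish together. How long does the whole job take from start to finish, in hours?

In 33 hours painter 1 does 33/40 of the job, leaving 7/40.
Painter 1 and painter 2 together work at 13/200 per hour, so finishing takes 7/40 ÷ 13/200 = 35/13 hours.
Total time = 33 + 35/13 = 464/13 hours.

464/13 hours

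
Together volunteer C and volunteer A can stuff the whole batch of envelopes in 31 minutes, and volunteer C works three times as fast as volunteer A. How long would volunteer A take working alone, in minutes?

Let volunteer A's rate be r; then volunteer C's rate is 3r, so together (3 + 1)r = 4r = 1/31.
Thus r = 1/124 per minute.
Volunteer A alone: 124 minutes; volunteer C alone: 124/3 minutes.

124 minutes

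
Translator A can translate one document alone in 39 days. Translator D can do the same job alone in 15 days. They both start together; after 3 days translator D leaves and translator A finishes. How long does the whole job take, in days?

In the first 3 days the combined rate is 6/65, so 18/65 of the job is done, leaving 47/65.
After translator D leaves the rate is 1/39 per day; the remaining 47/65 takes 141/5 days.
Total = 3 + 141/5 = 156/5 days.

156/5 days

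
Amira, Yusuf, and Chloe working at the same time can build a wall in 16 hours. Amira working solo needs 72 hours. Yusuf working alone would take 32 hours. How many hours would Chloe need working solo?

288/5 hours

Combined rate is 1/16 per hour.
Known contribution: 1/72 + 1/32 = (4 + 9)/288 = 13/288 per hour.
So Chloe's rate is 1/16 − 13/288 = 5/288, meaning 288/5 hours alone.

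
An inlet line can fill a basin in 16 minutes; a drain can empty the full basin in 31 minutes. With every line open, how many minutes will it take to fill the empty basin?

496/15 minutes

Net rate = 1/16 − 1/31 = (31 − 16)/496 = 15/496 per minute.
Filling time = 1 ÷ (15/496) = 496/15 minutes.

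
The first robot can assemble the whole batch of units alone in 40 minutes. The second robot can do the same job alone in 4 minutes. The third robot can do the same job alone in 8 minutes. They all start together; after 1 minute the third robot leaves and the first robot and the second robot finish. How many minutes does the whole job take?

In the first 1 minute the combined rate is 2/5, so 2/5 of the job is done, leaving 3/5.
After the third robot leaves the rate is 11/40 per minute; the remaining 3/5 takes 24/11 minutes.
Total = 1 + 24/11 = 35/11 minutes.

35/11 minutes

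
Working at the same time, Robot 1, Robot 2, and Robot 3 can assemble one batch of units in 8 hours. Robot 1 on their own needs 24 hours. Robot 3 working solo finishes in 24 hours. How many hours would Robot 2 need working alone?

Combined rate is 1/8 per hour.
Known contribution: 1/24 + 1/24 = (1 + 1)/24 = 2/24 = 1/12 per hour.
So Robot 2's rate is 1/8 − 1/12 = 1/24, meaning 24 hours alone.

24 hours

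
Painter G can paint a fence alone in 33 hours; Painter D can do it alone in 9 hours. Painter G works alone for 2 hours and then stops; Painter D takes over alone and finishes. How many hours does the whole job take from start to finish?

115/11 hours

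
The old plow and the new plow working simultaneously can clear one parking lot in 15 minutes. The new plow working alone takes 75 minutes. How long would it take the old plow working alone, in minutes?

Combined rate is 1/15 per minute.
Known contribution: 1/75 per minute.
So the old plow's rate is 1/15 − 1/75 = 4/75, meaning 75/4 minutes alone.

75/4 minutes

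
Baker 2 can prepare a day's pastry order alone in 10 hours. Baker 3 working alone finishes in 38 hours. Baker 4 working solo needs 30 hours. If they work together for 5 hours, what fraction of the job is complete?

Combined rate: 1/10 + 1/38 + 1/30 = (57 + 15 + 19)/570 = 91/570 per hour.
In 5 hours they complete 5·91/570 = 91/114 of the job.

91/114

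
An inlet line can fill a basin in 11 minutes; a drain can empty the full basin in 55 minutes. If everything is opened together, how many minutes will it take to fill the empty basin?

55/4 minutes

Net rate = 1/11 − 1/55 = (5 − 1)/55 = 4/55 per minute.
Filling time = 1 ÷ (4/55) = 55/4 minutes.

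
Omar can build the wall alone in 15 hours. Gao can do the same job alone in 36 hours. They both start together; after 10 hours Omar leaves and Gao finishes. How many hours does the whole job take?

12 hours

In the first 10 hours the combined rate is 17/180, so 17/18 of the job is done, leaving 1/18.
After Omar leaves the rate is 1/36 per hour; the remaining 1/18 takes 2 hours.
Total = 10 + 2 = 12 hours.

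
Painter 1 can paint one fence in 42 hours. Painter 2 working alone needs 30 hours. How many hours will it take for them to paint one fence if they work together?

With two workers the combined time is the product over the sum: 42·30/(42+30) = 1260/72 = 35/2 hours.

35/2 hours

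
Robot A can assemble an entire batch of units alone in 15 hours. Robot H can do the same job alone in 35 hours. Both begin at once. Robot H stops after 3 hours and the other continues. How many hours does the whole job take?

96/7 hours

In the first 3 hours the combined rate is 2/21, so 2/7 of the job is done, leaving 5/7.
After Robot H leaves the rate is 1/15 per hour; the remaining 5/7 takes 75/7 hours.
Total = 3 + 75/7 = 96/7 hours.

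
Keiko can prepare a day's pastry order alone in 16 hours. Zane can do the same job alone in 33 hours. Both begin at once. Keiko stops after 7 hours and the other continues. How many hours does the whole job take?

In the first 7 hours the combined rate is 49/528, so 343/528 of the job is done, leaving 185/528.
After Keiko leaves the rate is 1/33 per hour; the remaining 185/528 takes 185/16 hours.
Total = 7 + 185/16 = 297/16 hours.

297/16 hours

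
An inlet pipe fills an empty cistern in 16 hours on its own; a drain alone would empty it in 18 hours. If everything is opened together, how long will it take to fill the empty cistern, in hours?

Net rate = 1/16 − 1/18 = (9 − 8)/144 = 1/144 per hour.
Filling time = 1 ÷ (1/144) = 144 hours.

144 hours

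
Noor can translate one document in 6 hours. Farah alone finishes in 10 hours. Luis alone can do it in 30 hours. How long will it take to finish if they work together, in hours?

10/3 hours

Combined rate: 1/6 + 1/10 + 1/30 = (5 + 3 + 1)/30 = 9/30 = 3/10 per hour.
Time = 1 ÷ (3/10) = 10/3 hours.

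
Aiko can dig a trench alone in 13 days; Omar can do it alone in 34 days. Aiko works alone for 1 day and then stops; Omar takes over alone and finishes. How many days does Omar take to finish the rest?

408/13 days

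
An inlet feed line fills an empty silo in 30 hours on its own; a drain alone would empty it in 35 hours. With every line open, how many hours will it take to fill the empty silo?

210 hours

Net rate = 1/30 − 1/35 = (7 − 6)/210 = 1/210 per hour.
Filling time = 1 ÷ (1/210) = 210 hours.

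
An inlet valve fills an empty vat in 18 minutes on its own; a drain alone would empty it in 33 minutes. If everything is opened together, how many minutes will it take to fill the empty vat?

Net rate = 1/18 − 1/33 = (11 − 6)/198 = 5/198 per minute.
Filling time = 1 ÷ (5/198) = 198/5 minutes.

198/5 minutes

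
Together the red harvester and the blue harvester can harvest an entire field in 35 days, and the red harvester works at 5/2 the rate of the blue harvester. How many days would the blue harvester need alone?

245/2 days

Let the blue harvester's rate be r; then the red harvester's rate is (5/2)r, so together (5/2 + 1)r = (7/2)r = 1/35.
Thus r = 2/245 per day.
The blue harvester alone: 245/2 days; the red harvester alone: 49 days.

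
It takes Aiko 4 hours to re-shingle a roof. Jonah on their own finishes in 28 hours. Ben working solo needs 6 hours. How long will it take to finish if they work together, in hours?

Combined rate: 1/4 + 1/28 + 1/6 = (21 + 3 + 14)/84 = 38/84 = 19/42 per hour.
Time = 1 ÷ (19/42) = 42/19 hours.

42/19 hours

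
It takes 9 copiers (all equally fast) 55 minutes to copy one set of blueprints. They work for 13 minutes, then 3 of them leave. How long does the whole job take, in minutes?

76 minutes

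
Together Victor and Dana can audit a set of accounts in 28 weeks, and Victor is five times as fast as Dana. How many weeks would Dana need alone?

168 weeks

Let Dana's rate be r; then Victor's rate is 5r, so together (5 + 1)r = 6r = 1/28.
Thus r = 1/168 per week.
Dana alone: 168 weeks; Victor alone: 168/5 weeks.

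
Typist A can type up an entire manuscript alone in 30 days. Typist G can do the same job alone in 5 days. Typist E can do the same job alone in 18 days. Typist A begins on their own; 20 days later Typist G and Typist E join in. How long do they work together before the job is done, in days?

15/13 days

In the first 20 days Typist A alone does 20/30 = 2/3 of the job, leaving 1/3.
Once everyone is working, combined rate: 1/30 + 1/5 + 1/18 = (3 + 18 + 5)/90 = 26/90 = 13/45 per day.
Remaining 1/3 at 13/45 per day takes 15/13 days.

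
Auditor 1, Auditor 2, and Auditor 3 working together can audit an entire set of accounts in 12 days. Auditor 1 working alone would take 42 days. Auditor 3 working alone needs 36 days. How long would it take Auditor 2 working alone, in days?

63/2 days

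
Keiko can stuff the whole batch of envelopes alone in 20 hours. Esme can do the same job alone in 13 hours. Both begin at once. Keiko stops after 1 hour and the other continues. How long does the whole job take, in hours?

In the first 1 hour the combined rate is 33/260, so 33/260 of the job is done, leaving 227/260.
After Keiko leaves the rate is 1/13 per hour; the remaining 227/260 takes 227/20 hours.
Total = 1 + 227/20 = 247/20 hours.

247/20 hours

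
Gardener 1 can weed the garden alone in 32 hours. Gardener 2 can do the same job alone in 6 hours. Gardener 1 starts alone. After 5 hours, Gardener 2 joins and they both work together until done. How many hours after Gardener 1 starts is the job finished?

In the first 5 hours Gardener 1 alone does 5/32 of the job, leaving 27/32.
Once everyone is working, combined rate: 1/32 + 1/6 = (3 + 16)/96 = 19/96 per hour.
Remaining 27/32 at 19/96 per hour takes 81/19 hours.
Total from the start = 5 + 81/19 = 176/19 hours.

176/19 hours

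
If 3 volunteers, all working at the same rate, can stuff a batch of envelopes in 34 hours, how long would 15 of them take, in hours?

Total work is 3·34 = 102 volunteer-hours.
With 15 volunteers: 102/15 = 34/5 hours.

34/5 hours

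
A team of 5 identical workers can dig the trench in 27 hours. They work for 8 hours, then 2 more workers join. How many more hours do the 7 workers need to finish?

95/7 hours

One worker does 1/135 of the job per hour.
After 8 hours with 5 workers, 8/27 is done (19/27 left).
With 7 workers the rate is 7/135, so the rest takes 19/27 ÷ 7/135 = 95/7 hours.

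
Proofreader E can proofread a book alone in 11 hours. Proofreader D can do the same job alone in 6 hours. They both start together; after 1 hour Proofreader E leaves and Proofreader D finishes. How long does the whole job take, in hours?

In the first 1 hour the combined rate is 17/66, so 17/66 of the job is done, leaving 49/66.
After Proofreader E leaves the rate is 1/6 per hour; the remaining 49/66 takes 49/11 hours.
Total = 1 + 49/11 = 60/11 hours.

60/11 hours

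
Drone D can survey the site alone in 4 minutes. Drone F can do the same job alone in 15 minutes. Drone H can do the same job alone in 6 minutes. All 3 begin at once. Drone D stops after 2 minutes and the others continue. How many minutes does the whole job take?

15/7 minutes

In the first 2 minutes the combined rate is 29/60, so 29/30 of the job is done, leaving 1/30.
After Drone D leaves the rate is 7/30 per minute; the remaining 1/30 takes 1/7 minutes.
Total = 2 + 1/7 = 15/7 minutes.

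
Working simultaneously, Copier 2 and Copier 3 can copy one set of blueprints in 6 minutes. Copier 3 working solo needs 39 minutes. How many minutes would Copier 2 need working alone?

78/11 minutes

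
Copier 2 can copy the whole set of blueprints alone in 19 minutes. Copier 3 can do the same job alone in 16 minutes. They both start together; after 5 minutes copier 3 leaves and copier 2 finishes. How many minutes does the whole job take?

In the first 5 minutes the combined rate is 35/304, so 175/304 of the job is done, leaving 129/304.
After copier 3 leaves the rate is 1/19 per minute; the remaining 129/304 takes 129/16 minutes.
Total = 5 + 129/16 = 209/16 minutes.

209/16 minutes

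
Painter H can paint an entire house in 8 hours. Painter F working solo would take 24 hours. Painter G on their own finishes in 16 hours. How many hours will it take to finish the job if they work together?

48/11 hours

Combined rate: 1/8 + 1/24 + 1/16 = (6 + 2 + 3)/48 = 11/48 per hour.
Time = 1 ÷ (11/48) = 48/11 hours.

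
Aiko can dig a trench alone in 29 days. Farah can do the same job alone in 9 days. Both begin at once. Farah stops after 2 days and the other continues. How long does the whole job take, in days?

203/9 days

In the first 2 days the combined rate is 38/261, so 76/261 of the job is done, leaving 185/261.
After Farah leaves the rate is 1/29 per day; the remaining 185/261 takes 185/9 days.
Total = 2 + 185/9 = 203/9 days.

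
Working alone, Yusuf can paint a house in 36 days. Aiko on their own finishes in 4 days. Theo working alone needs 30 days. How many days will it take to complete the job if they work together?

45/14 days

Combined rate: 1/36 + 1/4 + 1/30 = (5 + 45 + 6)/180 = 56/180 = 14/45 per day.
Time = 1 ÷ (14/45) = 45/14 days.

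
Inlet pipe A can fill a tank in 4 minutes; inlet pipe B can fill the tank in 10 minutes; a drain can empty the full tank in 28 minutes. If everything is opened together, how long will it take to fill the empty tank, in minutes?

35/11 minutes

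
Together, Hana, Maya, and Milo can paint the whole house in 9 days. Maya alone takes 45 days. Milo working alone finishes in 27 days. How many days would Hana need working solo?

135/7 days

Combined rate is 1/9 per day.
Known contribution: 1/45 + 1/27 = (3 + 5)/135 = 8/135 per day.
So Hana's rate is 1/9 − 8/135 = 7/135, meaning 135/7 days alone.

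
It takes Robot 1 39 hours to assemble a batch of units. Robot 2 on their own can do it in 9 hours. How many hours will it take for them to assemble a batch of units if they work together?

Combined rate: 1/39 + 1/9 = (3 + 13)/117 = 16/117 per hour.
Time = 1 ÷ (16/117) = 117/16 hours.

117/16 hours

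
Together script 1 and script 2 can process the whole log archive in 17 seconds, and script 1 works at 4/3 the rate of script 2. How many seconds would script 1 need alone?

119/4 seconds

Let script 2's rate be r; then script 1's rate is (4/3)r, so together (4/3 + 1)r = (7/3)r = 1/17.
Thus r = 3/119 per second.
Script 2 alone: 119/3 seconds; script 1 alone: 119/4 seconds.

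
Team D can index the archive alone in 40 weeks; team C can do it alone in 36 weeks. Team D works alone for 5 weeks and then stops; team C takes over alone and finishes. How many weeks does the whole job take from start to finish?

73/2 weeks

In 5 weeks team D does 5/40 = 1/8 of the job, leaving 7/8.
Team C works at 1/36 per week, so finishing takes 7/8 ÷ 1/36 = 63/2 weeks.
Total time = 5 + 63/2 = 73/2 weeks.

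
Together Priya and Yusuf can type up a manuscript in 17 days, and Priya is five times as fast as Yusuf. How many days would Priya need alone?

102/5 days

Let Yusuf's rate be r; then Priya's rate is 5r, so together (5 + 1)r = 6r = 1/17.
Thus r = 1/102 per day.
Yusuf alone: 102 days; Priya alone: 102/5 days.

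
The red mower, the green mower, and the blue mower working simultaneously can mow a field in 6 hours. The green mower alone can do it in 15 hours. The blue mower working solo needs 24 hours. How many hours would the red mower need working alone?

120/7 hours

Combined rate is 1/6 per hour.
Known contribution: 1/15 + 1/24 = (8 + 5)/120 = 13/120 per hour.
So the red mower's rate is 1/6 − 13/120 = 7/120, meaning 120/7 hours alone.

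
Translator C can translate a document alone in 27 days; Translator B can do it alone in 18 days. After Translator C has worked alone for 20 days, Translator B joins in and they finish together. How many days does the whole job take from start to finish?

114/5 days

In 20 days Translator C does 20/27 of the job, leaving 7/27.
Translator C and Translator B together work at 5/54 per day, so finishing takes 7/27 ÷ 5/54 = 14/5 days.
Total time = 20 + 14/5 = 114/5 days.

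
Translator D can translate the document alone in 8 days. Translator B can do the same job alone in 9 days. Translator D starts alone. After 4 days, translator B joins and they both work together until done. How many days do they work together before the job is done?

36/17 days

In the first 4 days translator D alone does 4/8 = 1/2 of the job, leaving 1/2.
Once everyone is working, combined rate: 1/8 + 1/9 = (9 + 8)/72 = 17/72 per day.
Remaining 1/2 at 17/72 per day takes 36/17 days.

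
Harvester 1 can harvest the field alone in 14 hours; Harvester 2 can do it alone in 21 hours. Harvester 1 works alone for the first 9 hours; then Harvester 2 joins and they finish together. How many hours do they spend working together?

In 9 hours Harvester 1 does 9/14 of the job, leaving 5/14.
Harvester 1 and Harvester 2 together work at 5/42 per hour, so finishing takes 5/14 ÷ 5/42 = 3 hours.

3 hours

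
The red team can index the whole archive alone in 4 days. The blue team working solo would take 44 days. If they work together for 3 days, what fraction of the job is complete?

Combined rate: 1/4 + 1/44 = (11 + 1)/44 = 12/44 = 3/11 per day.
In 3 days they complete 3·3/11 = 9/11 of the job.

9/11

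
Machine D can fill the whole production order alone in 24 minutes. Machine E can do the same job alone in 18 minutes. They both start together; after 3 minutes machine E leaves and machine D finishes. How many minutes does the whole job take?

20 minutes

In the first 3 minutes the combined rate is 7/72, so 7/24 of the job is done, leaving 17/24.
After machine E leaves the rate is 1/24 per minute; the remaining 17/24 takes 17 minutes.
Total = 3 + 17 = 20 minutes.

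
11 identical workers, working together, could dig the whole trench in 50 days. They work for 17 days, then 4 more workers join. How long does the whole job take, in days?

One worker does 1/550 of the job per day.
After 17 days with 11 workers, 17/50 is done (33/50 left).
With 15 workers the rate is 15/550 = 3/110, so the rest takes 33/50 ÷ 3/110 = 121/5 days.
Total = 17 + 121/5 = 206/5 days.

206/5 days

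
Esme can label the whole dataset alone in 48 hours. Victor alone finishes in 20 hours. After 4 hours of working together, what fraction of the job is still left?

43/60

Combined rate: 1/48 + 1/20 = (5 + 12)/240 = 17/240 per hour.
In 4 hours they complete 4·17/240 = 17/60 of the job.
So 43/60 remains.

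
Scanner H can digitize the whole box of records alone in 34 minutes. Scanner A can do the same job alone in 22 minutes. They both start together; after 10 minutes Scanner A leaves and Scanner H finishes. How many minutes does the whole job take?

204/11 minutes

In the first 10 minutes the combined rate is 14/187, so 140/187 of the job is done, leaving 47/187.
After Scanner A leaves the rate is 1/34 per minute; the remaining 47/187 takes 94/11 minutes.
Total = 10 + 94/11 = 204/11 minutes.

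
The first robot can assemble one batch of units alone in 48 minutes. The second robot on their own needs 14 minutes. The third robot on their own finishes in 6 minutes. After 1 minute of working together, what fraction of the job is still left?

83/112

Combined rate: 1/48 + 1/14 + 1/6 = (7 + 24 + 56)/336 = 87/336 = 29/112 per minute.
In 1 minute they complete 1·29/112 = 29/112 of the job.
So 83/112 remains.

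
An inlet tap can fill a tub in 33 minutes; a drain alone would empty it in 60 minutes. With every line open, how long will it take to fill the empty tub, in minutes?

Net rate = 1/33 − 1/60 = (20 − 11)/660 = 9/660 = 3/220 per minute.
Filling time = 1 ÷ (3/220) = 220/3 minutes.

220/3 minutes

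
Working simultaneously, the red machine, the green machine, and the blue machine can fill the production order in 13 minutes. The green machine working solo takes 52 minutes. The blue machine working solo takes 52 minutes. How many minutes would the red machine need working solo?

26 minutes

Combined rate is 1/13 per minute.
Known contribution: 1/52 + 1/52 = (1 + 1)/52 = 2/52 = 1/26 per minute.
So the red machine's rate is 1/13 − 1/26 = 1/26, meaning 26 minutes alone.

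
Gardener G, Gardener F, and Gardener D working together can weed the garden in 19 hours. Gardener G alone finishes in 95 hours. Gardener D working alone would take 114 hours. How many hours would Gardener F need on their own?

30 hours

Combined rate is 1/19 per hour.
Known contribution: 1/95 + 1/114 = (6 + 5)/570 = 11/570 per hour.
So Gardener F's rate is 1/19 − 11/570 = 1/30, meaning 30 hours alone.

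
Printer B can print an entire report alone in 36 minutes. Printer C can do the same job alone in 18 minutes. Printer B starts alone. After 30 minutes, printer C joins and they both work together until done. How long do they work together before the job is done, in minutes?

In the first 30 minutes printer B alone does 30/36 = 5/6 of the job, leaving 1/6.
Once everyone is working, combined rate: 1/36 + 1/18 = (1 + 2)/36 = 3/36 = 1/12 per minute.
Remaining 1/6 at 1/12 per minute takes 2 minutes.

2 minutes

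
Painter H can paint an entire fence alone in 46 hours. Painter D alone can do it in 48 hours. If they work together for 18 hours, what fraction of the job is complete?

141/184

Combined rate: 1/46 + 1/48 = (24 + 23)/1104 = 47/1104 per hour.
In 18 hours they complete 18·47/1104 = 141/184 of the job.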